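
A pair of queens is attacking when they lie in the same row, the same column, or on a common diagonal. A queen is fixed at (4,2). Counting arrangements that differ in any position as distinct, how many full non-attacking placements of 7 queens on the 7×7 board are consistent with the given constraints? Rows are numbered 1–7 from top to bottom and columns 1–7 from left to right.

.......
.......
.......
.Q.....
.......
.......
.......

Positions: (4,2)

Branch on row 1: col 1 → 1; col 3 → 2; col 4 → 2; col 6 → 0; col 7 → 1.
Sum: 1 + 2 + 2 + 0 + 1 = 6.

6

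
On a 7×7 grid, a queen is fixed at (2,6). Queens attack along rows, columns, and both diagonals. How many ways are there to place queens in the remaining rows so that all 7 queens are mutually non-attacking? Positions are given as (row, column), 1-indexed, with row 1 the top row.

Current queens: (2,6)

Branch on row 1: col 1 → 1; col 2 → 1; col 3 → 1; col 4 → 1.
Sum: 1 + 1 + 1 + 1 = 4.

4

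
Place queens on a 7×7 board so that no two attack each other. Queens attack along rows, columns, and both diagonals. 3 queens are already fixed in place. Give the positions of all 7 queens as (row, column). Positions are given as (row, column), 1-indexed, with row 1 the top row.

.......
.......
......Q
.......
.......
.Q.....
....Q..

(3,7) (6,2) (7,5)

Row 1: attacked by (3,7)→{5,7}; (6,2)→{2,7}; (7,5)→{5}. Safe: 1, 3, 4, 6. Place at column 1.
Row 2: attacked by (1,1)→{1,2}; (3,7)→{6,7}; (6,2)→{2,6}; (7,5)→{5}. Safe: 3, 4. Place at column 4.
Row 4: attacked by (1,1)→{1,4}; (2,4)→{2,4,6}; (3,7)→{6,7}; (6,2)→{2,4}; (7,5)→{2,5}. Safe: 3. Place at column 3.
Row 5: attacked by (1,1)→{1,5}; (2,4)→{1,4,7}; (3,7)→{5,7}; (4,3)→{2,3,4}; (6,2)→{1,2,3}; (7,5)→{3,5,7}. Safe: 6. Place at column 6.
Columns [1, 4, 7, 3, 6, 2, 5], r−c [0, -2, -4, 1, -1, 4, 2], r+c [2, 6, 10, 7, 11, 8, 12] are all distinct, so no two queens attack.

(1,1) (2,4) (3,7) (4,3) (5,6) (6,2) (7,5)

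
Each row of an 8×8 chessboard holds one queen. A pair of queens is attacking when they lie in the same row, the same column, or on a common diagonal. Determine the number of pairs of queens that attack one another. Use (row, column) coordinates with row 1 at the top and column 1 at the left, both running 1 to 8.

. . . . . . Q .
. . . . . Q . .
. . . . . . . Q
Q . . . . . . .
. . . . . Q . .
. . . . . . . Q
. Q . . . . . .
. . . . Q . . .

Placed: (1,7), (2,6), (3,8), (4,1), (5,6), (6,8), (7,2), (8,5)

5

Same column: (2,6)–(5,6) (column 6); (3,8)–(6,8) (column 8).
Same diagonal: (1,7)–(2,6) (|1−2| = |7−6| = 1); (3,8)–(5,6) (|3−5| = |8−6| = 2); (4,1)–(8,5) (|4−8| = |1−5| = 4).
Total attacking pairs: 5.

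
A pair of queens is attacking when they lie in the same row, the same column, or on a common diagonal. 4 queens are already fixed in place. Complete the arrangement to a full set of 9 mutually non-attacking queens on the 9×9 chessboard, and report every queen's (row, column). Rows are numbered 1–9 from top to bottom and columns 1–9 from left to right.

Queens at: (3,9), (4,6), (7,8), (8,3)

Row 1: attacked by (3,9)→{7,9}; (4,6)→{3,6,9}; (7,8)→{2,8}; (8,3)→{3}. Safe: 1, 4, 5. Place at column 1.
Row 2: attacked by (1,1)→{1,2}; (3,9)→{8,9}; (4,6)→{4,6,8}; (7,8)→{3,8}; (8,3)→{3,9}. Safe: 5, 7. Place at column 5.
Row 5: attacked by (1,1)→{1,5}; (2,5)→{2,5,8}; (3,9)→{7,9}; (4,6)→{5,6,7}; (7,8)→{6,8}; (8,3)→{3,6}. Safe: 4. Place at column 4.
Row 6: attacked by (1,1)→{1,6}; (2,5)→{1,5,9}; (3,9)→{6,9}; (4,6)→{4,6,8}; (5,4)→{3,4,5}; (7,8)→{7,8,9}; (8,3)→{1,3,5}. Safe: 2. Place at column 2.
Row 9: attacked by (1,1)→{1,9}; (2,5)→{5}; (3,9)→{3,9}; (4,6)→{1,6}; (5,4)→{4,8}; (6,2)→{2,5}; (7,8)→{6,8}; (8,3)→{2,3,4}. Safe: 7. Place at column 7.
Columns [1, 5, 9, 6, 4, 2, 8, 3, 7], r−c [0, -3, -6, -2, 1, 4, -1, 5, 2], r+c [2, 7, 12, 10, 9, 8, 15, 11, 16] are all distinct, so no two queens attack.

(1,1) (2,5) (3,9) (4,6) (5,4) (6,2) (7,8) (8,3) (9,7)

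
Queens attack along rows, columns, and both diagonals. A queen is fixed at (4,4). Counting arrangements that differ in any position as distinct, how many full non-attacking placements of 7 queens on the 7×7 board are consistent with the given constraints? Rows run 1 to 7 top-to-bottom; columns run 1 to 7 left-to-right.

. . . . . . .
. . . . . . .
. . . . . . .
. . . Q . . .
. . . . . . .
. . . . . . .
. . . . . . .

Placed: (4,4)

Branch on row 1: col 2 → 2; col 3 → 2; col 5 → 2; col 6 → 2.
Sum: 2 + 2 + 2 + 2 = 8.

8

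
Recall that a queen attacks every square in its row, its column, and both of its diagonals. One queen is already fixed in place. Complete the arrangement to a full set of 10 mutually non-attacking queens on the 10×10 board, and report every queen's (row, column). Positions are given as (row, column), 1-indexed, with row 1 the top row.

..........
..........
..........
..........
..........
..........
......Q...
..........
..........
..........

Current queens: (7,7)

Row 1: attacked by (7,7)→{1,7}. Safe: 2, 3, 4, 5, 6, 8, 9, 10. Place at column 6.
Row 2: attacked by (1,6)→{5,6,7}; (7,7)→{2,7}. Safe: 1, 3, 4, 8, 9, 10. Place at column 8.
Row 3: attacked by (1,6)→{4,6,8}; (2,8)→{7,8,9}; (7,7)→{3,7}. Safe: 1, 2, 5, 10. Place at column 10.
Row 4: attacked by (1,6)→{3,6,9}; (2,8)→{6,8,10}; (3,10)→{9,10}; (7,7)→{4,7,10}. Safe: 1, 2, 5. Place at column 1.
Row 5: attacked by (1,6)→{2,6,10}; (2,8)→{5,8}; (3,10)→{8,10}; (4,1)→{1,2}; (7,7)→{5,7,9}. Safe: 3, 4. Place at column 4.
Row 6: attacked by (1,6)→{1,6}; (2,8)→{4,8}; (3,10)→{7,10}; (4,1)→{1,3}; (5,4)→{3,4,5}; (7,7)→{6,7,8}. Safe: 2, 9. Place at column 2.
Row 8: attacked by (1,6)→{6}; (2,8)→{2,8}; (3,10)→{5,10}; (4,1)→{1,5}; (5,4)→{1,4,7}; (6,2)→{2,4}; (7,7)→{6,7,8}. Safe: 3, 9. Place at column 9.
Row 9: attacked by (1,6)→{6}; (2,8)→{1,8}; (3,10)→{4,10}; (4,1)→{1,6}; (5,4)→{4,8}; (6,2)→{2,5}; (7,7)→{5,7,9}; (8,9)→{8,9,10}. Safe: 3. Place at column 3.
Row 10: attacked by (1,6)→{6}; (2,8)→{8}; (3,10)→{3,10}; (4,1)→{1,7}; (5,4)→{4,9}; (6,2)→{2,6}; (7,7)→{4,7,10}; (8,9)→{7,9}; (9,3)→{2,3,4}. Safe: 5. Place at column 5.
Columns [6, 8, 10, 1, 4, 2, 7, 9, 3, 5], r−c [-5, -6, -7, 3, 1, 4, 0, -1, 6, 5], r+c [7, 10, 13, 5, 9, 8, 14, 17, 12, 15] are all distinct, so no two queens attack.

(1,6) (2,8) (3,10) (4,1) (5,4) (6,2) (7,7) (8,9) (9,3) (10,5)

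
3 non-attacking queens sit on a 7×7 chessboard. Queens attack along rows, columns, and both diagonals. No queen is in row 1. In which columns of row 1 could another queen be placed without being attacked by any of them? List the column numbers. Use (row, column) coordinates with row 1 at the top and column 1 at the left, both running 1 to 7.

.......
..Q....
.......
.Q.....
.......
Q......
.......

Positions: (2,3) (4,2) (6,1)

(2,3) attacks row 1 at column 3 and diagonals 2, 4.
(4,2) attacks row 1 at column 2 and diagonals 5.
(6,1) attacks row 1 at column 1 and diagonals 6.
Attacked columns: {1, 2, 3, 4, 5, 6}. Safe: {7}.

columns 7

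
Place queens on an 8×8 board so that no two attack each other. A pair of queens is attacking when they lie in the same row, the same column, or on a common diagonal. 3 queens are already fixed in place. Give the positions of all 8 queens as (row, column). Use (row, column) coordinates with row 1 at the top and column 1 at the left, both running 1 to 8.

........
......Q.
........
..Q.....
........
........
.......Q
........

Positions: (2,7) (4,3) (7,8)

(1,4) (2,7) (3,5) (4,3) (5,1) (6,6) (7,8) (8,2)

Row 1: attacked by (2,7)→{6,7,8}; (4,3)→{3,6}; (7,8)→{2,8}. Safe: 1, 4, 5. Place at column 4.
Row 3: attacked by (1,4)→{2,4,6}; (2,7)→{6,7,8}; (4,3)→{2,3,4}; (7,8)→{4,8}. Safe: 1, 5. Place at column 5.
Row 5: attacked by (1,4)→{4,8}; (2,7)→{4,7}; (3,5)→{3,5,7}; (4,3)→{2,3,4}; (7,8)→{6,8}. Safe: 1. Place at column 1.
Row 6: attacked by (1,4)→{4}; (2,7)→{3,7}; (3,5)→{2,5,8}; (4,3)→{1,3,5}; (5,1)→{1,2}; (7,8)→{7,8}. Safe: 6. Place at column 6.
Row 8: attacked by (1,4)→{4}; (2,7)→{1,7}; (3,5)→{5}; (4,3)→{3,7}; (5,1)→{1,4}; (6,6)→{4,6,8}; (7,8)→{7,8}. Safe: 2. Place at column 2.
Columns [4, 7, 5, 3, 1, 6, 8, 2], r−c [-3, -5, -2, 1, 4, 0, -1, 6], r+c [5, 9, 8, 7, 6, 12, 15, 10] are all distinct, so no two queens attack.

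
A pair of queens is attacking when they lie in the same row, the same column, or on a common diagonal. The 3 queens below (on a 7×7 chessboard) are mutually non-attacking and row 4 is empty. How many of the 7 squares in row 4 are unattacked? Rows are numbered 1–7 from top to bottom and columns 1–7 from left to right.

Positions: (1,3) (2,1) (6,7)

2

(1,3) attacks row 4 at column 3 and diagonals 6.
(2,1) attacks row 4 at column 1 and diagonals 3.
(6,7) attacks row 4 at column 7 and diagonals 5.
Attacked columns: {1, 3, 5, 6, 7}. Safe: {2, 4}.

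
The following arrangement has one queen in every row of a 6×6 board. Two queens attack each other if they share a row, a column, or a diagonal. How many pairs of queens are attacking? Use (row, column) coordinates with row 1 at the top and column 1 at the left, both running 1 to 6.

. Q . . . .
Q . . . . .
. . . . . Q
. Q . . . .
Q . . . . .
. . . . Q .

5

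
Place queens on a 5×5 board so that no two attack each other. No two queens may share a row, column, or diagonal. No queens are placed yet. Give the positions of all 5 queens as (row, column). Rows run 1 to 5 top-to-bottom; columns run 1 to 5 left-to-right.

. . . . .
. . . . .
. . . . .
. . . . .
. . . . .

Row 1: Safe: 1, 2, 3, 4, 5. Place at column 5.
Row 2: attacked by (1,5)→{4,5}. Safe: 1, 2, 3. Place at column 2.
Row 3: attacked by (1,5)→{3,5}; (2,2)→{1,2,3}. Safe: 4. Place at column 4.
Row 4: attacked by (1,5)→{2,5}; (2,2)→{2,4}; (3,4)→{3,4,5}. Safe: 1. Place at column 1.
Row 5: attacked by (1,5)→{1,5}; (2,2)→{2,5}; (3,4)→{2,4}; (4,1)→{1,2}. Safe: 3. Place at column 3.
Columns [5, 2, 4, 1, 3], r−c [-4, 0, -1, 3, 2], r+c [6, 4, 7, 5, 8] are all distinct, so no two queens attack.

(1,5) (2,2) (3,4) (4,1) (5,3)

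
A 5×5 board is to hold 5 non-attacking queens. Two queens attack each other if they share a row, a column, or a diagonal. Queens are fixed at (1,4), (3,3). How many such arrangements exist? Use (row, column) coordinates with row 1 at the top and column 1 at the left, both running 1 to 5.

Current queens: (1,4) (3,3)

Branch on row 2: col 1 → 1.
Sum: 1 = 1.

1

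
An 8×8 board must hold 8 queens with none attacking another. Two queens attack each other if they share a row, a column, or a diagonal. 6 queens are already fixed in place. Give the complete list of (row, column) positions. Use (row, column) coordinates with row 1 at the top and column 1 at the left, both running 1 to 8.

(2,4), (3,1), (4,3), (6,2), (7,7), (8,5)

(1,8) (2,4) (3,1) (4,3) (5,6) (6,2) (7,7) (8,5)

Row 1: attacked by (2,4)→{3,4,5}; (3,1)→{1,3}; (4,3)→{3,6}; (6,2)→{2,7}; (7,7)→{1,7}; (8,5)→{5}. Safe: 8. Place at column 8.
Row 5: attacked by (1,8)→{4,8}; (2,4)→{1,4,7}; (3,1)→{1,3}; (4,3)→{2,3,4}; (6,2)→{1,2,3}; (7,7)→{5,7}; (8,5)→{2,5,8}. Safe: 6. Place at column 6.
Columns [8, 4, 1, 3, 6, 2, 7, 5], r−c [-7, -2, 2, 1, -1, 4, 0, 3], r+c [9, 6, 4, 7, 11, 8, 14, 13] are all distinct, so no two queens attack.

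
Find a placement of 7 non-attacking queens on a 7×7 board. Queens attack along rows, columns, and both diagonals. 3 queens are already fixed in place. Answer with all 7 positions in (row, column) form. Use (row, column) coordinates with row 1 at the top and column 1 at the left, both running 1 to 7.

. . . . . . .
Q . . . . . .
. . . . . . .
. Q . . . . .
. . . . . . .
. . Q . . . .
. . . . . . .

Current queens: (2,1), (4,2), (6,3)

Row 1: attacked by (2,1)→{1,2}; (4,2)→{2,5}; (6,3)→{3}. Safe: 4, 6, 7. Place at column 4.
Row 3: attacked by (1,4)→{2,4,6}; (2,1)→{1,2}; (4,2)→{1,2,3}; (6,3)→{3,6}. Safe: 5, 7. Place at column 5.
Row 5: attacked by (1,4)→{4}; (2,1)→{1,4}; (3,5)→{3,5,7}; (4,2)→{1,2,3}; (6,3)→{2,3,4}. Safe: 6. Place at column 6.
Row 7: attacked by (1,4)→{4}; (2,1)→{1,6}; (3,5)→{1,5}; (4,2)→{2,5}; (5,6)→{4,6}; (6,3)→{2,3,4}. Safe: 7. Place at column 7.
Columns [4, 1, 5, 2, 6, 3, 7], r−c [-3, 1, -2, 2, -1, 3, 0], r+c [5, 3, 8, 6, 11, 9, 14] are all distinct, so no two queens attack.

(1,4) (2,1) (3,5) (4,2) (5,6) (6,3) (7,7)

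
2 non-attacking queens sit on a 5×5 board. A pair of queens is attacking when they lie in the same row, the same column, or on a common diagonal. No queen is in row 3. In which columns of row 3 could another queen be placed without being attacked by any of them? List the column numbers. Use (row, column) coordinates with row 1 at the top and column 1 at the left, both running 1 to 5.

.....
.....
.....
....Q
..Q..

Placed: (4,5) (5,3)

(4,5) attacks row 3 at column 5 and diagonals 4.
(5,3) attacks row 3 at column 3 and diagonals 1, 5.
Attacked columns: {1, 3, 4, 5}. Safe: {2}.

columns 2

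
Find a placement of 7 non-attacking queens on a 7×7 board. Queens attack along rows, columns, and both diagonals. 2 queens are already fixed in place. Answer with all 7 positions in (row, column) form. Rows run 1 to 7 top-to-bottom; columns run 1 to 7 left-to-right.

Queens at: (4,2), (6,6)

Row 1: attacked by (4,2)→{2,5}; (6,6)→{1,6}. Safe: 3, 4, 7. Place at column 3.
Row 2: attacked by (1,3)→{2,3,4}; (4,2)→{2,4}; (6,6)→{2,6}. Safe: 1, 5, 7. Place at column 5.
Row 3: attacked by (1,3)→{1,3,5}; (2,5)→{4,5,6}; (4,2)→{1,2,3}; (6,6)→{3,6}. Safe: 7. Place at column 7.
Row 5: attacked by (1,3)→{3,7}; (2,5)→{2,5}; (3,7)→{5,7}; (4,2)→{1,2,3}; (6,6)→{5,6,7}. Safe: 4. Place at column 4.
Row 7: attacked by (1,3)→{3}; (2,5)→{5}; (3,7)→{3,7}; (4,2)→{2,5}; (5,4)→{2,4,6}; (6,6)→{5,6,7}. Safe: 1. Place at column 1.
Columns [3, 5, 7, 2, 4, 6, 1], r−c [-2, -3, -4, 2, 1, 0, 6], r+c [4, 7, 10, 6, 9, 12, 8] are all distinct, so no two queens attack.

(1,3) (2,5) (3,7) (4,2) (5,4) (6,6) (7,1)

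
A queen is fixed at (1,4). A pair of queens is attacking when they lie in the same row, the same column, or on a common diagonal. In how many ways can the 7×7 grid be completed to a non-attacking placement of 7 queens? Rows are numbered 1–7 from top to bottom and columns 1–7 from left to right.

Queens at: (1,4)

Branch on row 2: col 1 → 2; col 2 → 1; col 6 → 1; col 7 → 2.
Sum: 2 + 1 + 1 + 2 = 6.

6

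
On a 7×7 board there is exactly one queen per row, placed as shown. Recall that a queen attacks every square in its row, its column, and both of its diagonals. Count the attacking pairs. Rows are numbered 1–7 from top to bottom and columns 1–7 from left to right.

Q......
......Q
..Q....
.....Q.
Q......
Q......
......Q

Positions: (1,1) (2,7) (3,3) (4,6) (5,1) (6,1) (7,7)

8

Same column: (1,1)–(5,1) (column 1); (1,1)–(6,1) (column 1); (2,7)–(7,7) (column 7); (5,1)–(6,1) (column 1).
Same diagonal: (1,1)–(3,3) (|1−3| = |1−3| = 2); (1,1)–(7,7) (|1−7| = |1−7| = 6); (3,3)–(5,1) (|3−5| = |3−1| = 2); (3,3)–(7,7) (|3−7| = |3−7| = 4).
Total attacking pairs: 8.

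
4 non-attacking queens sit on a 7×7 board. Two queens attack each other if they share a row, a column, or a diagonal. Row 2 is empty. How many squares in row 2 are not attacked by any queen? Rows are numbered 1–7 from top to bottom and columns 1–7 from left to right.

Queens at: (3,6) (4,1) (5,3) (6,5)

(3,6) attacks row 2 at column 6 and diagonals 5, 7.
(4,1) attacks row 2 at column 1 and diagonals 3.
(5,3) attacks row 2 at column 3 and diagonals 6.
(6,5) attacks row 2 at column 5 and diagonals 1.
Attacked columns: {1, 3, 5, 6, 7}. Safe: {2, 4}.

2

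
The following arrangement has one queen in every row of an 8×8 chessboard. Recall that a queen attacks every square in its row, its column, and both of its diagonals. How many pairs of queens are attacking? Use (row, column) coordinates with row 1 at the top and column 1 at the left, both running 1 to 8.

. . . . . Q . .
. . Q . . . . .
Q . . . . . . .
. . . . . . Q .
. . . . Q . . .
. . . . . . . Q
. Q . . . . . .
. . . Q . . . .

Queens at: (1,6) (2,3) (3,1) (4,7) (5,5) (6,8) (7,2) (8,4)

All columns are distinct and no two queens satisfy |Δrow| = |Δcol|, so no pair attacks.

0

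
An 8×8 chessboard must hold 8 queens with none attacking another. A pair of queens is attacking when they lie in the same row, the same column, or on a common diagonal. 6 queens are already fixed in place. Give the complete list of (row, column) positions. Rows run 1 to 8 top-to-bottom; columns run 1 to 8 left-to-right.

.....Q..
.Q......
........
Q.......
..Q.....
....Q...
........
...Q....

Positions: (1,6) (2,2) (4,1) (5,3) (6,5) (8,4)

Row 3: attacked by (1,6)→{4,6,8}; (2,2)→{1,2,3}; (4,1)→{1,2}; (5,3)→{1,3,5}; (6,5)→{2,5,8}; (8,4)→{4}. Safe: 7. Place at column 7.
Row 7: attacked by (1,6)→{6}; (2,2)→{2,7}; (3,7)→{3,7}; (4,1)→{1,4}; (5,3)→{1,3,5}; (6,5)→{4,5,6}; (8,4)→{3,4,5}. Safe: 8. Place at column 8.
Columns [6, 2, 7, 1, 3, 5, 8, 4], r−c [-5, 0, -4, 3, 2, 1, -1, 4], r+c [7, 4, 10, 5, 8, 11, 15, 12] are all distinct, so no two queens attack.

(1,6) (2,2) (3,7) (4,1) (5,3) (6,5) (7,8) (8,4)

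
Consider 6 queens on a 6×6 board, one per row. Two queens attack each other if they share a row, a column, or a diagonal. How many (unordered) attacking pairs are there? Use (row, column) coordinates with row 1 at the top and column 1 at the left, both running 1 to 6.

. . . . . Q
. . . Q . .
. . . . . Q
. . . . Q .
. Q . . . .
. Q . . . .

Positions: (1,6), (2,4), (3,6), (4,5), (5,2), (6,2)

4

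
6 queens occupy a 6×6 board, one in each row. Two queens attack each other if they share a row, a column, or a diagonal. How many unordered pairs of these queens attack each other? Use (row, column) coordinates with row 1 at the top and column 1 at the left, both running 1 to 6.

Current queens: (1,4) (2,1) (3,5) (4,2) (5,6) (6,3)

All columns are distinct and no two queens satisfy |Δrow| = |Δcol|, so no pair attacks.

0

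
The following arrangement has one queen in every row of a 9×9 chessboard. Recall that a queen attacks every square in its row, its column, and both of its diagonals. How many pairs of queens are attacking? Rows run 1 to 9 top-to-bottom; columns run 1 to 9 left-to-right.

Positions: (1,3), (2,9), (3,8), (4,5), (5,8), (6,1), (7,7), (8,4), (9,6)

Same column: (3,8)–(5,8) (column 8).
Same diagonal: (2,9)–(3,8) (|2−3| = |9−8| = 1).
Total attacking pairs: 2.

2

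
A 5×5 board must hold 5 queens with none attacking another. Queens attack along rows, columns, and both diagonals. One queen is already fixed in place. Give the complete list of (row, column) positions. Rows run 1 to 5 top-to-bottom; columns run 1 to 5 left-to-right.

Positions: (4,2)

Row 1: attacked by (4,2)→{2,5}. Safe: 1, 3, 4. Place at column 3.
Row 2: attacked by (1,3)→{2,3,4}; (4,2)→{2,4}. Safe: 1, 5. Place at column 1.
Row 3: attacked by (1,3)→{1,3,5}; (2,1)→{1,2}; (4,2)→{1,2,3}. Safe: 4. Place at column 4.
Row 5: attacked by (1,3)→{3}; (2,1)→{1,4}; (3,4)→{2,4}; (4,2)→{1,2,3}. Safe: 5. Place at column 5.
Columns [3, 1, 4, 2, 5], r−c [-2, 1, -1, 2, 0], r+c [4, 3, 7, 6, 10] are all distinct, so no two queens attack.

(1,3) (2,1) (3,4) (4,2) (5,5)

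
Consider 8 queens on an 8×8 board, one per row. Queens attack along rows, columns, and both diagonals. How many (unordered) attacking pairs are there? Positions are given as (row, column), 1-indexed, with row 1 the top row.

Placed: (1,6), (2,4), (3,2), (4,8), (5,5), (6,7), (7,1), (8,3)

All columns are distinct and no two queens satisfy |Δrow| = |Δcol|, so no pair attacks.

0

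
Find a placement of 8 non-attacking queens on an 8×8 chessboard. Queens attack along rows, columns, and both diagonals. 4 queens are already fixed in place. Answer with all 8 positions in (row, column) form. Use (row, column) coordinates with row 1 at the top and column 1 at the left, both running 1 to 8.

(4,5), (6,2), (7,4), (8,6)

(1,3) (2,1) (3,7) (4,5) (5,8) (6,2) (7,4) (8,6)

Row 1: attacked by (4,5)→{2,5,8}; (6,2)→{2,7}; (7,4)→{4}; (8,6)→{6}. Safe: 1, 3. Place at column 3.
Row 2: attacked by (1,3)→{2,3,4}; (4,5)→{3,5,7}; (6,2)→{2,6}; (7,4)→{4}; (8,6)→{6}. Safe: 1, 8. Place at column 1.
Row 3: attacked by (1,3)→{1,3,5}; (2,1)→{1,2}; (4,5)→{4,5,6}; (6,2)→{2,5}; (7,4)→{4,8}; (8,6)→{1,6}. Safe: 7. Place at column 7.
Row 5: attacked by (1,3)→{3,7}; (2,1)→{1,4}; (3,7)→{5,7}; (4,5)→{4,5,6}; (6,2)→{1,2,3}; (7,4)→{2,4,6}; (8,6)→{3,6}. Safe: 8. Place at column 8.
Columns [3, 1, 7, 5, 8, 2, 4, 6], r−c [-2, 1, -4, -1, -3, 4, 3, 2], r+c [4, 3, 10, 9, 13, 8, 11, 14] are all distinct, so no two queens attack.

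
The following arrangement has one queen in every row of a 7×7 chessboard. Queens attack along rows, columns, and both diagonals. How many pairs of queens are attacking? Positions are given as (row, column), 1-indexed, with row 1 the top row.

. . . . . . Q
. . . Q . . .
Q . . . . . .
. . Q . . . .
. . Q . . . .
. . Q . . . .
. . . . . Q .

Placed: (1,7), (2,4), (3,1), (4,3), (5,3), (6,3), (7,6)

Same column: (4,3)–(5,3) (column 3); (4,3)–(6,3) (column 3); (5,3)–(6,3) (column 3).
Same diagonal: (1,7)–(5,3) (|1−5| = |7−3| = 4); (3,1)–(5,3) (|3−5| = |1−3| = 2); (4,3)–(7,6) (|4−7| = |3−6| = 3).
Total attacking pairs: 6.

6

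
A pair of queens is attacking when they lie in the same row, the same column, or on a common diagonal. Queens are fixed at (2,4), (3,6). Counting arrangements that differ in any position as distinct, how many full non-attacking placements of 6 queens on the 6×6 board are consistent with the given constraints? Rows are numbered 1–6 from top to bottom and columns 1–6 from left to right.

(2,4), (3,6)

1

Branch on row 1: col 1 → 0; col 2 → 1.
Sum: 0 + 1 = 1.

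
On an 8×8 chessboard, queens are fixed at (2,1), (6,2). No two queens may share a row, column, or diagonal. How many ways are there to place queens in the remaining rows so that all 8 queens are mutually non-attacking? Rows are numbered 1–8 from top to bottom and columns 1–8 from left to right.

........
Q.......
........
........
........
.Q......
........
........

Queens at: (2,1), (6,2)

Branch on row 1: col 3 → 1; col 4 → 0; col 5 → 1; col 6 → 0; col 8 → 0.
Sum: 1 + 0 + 1 + 0 + 0 = 2.

2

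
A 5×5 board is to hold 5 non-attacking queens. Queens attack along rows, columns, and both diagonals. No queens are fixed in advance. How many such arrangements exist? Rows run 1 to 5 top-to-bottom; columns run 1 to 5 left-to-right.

Branch on row 1: col 1 → 2; col 2 → 2; col 3 → 2; col 4 → 2; col 5 → 2.
Sum: 2 + 2 + 2 + 2 + 2 = 10.
(This is the classic 5-queens count.)

10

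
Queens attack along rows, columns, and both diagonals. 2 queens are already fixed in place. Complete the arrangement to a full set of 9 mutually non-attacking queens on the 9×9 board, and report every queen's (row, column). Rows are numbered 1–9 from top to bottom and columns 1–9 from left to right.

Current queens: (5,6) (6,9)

Row 1: attacked by (5,6)→{2,6}; (6,9)→{4,9}. Safe: 1, 3, 5, 7, 8. Place at column 1.
Row 2: attacked by (1,1)→{1,2}; (5,6)→{3,6,9}; (6,9)→{5,9}. Safe: 4, 7, 8. Place at column 4.
Row 3: attacked by (1,1)→{1,3}; (2,4)→{3,4,5}; (5,6)→{4,6,8}; (6,9)→{6,9}. Safe: 2, 7. Place at column 2.
Row 4: attacked by (1,1)→{1,4}; (2,4)→{2,4,6}; (3,2)→{1,2,3}; (5,6)→{5,6,7}; (6,9)→{7,9}. Safe: 8. Place at column 8.
Row 7: attacked by (1,1)→{1,7}; (2,4)→{4,9}; (3,2)→{2,6}; (4,8)→{5,8}; (5,6)→{4,6,8}; (6,9)→{8,9}. Safe: 3. Place at column 3.
Row 8: attacked by (1,1)→{1,8}; (2,4)→{4}; (3,2)→{2,7}; (4,8)→{4,8}; (5,6)→{3,6,9}; (6,9)→{7,9}; (7,3)→{2,3,4}. Safe: 5. Place at column 5.
Row 9: attacked by (1,1)→{1,9}; (2,4)→{4}; (3,2)→{2,8}; (4,8)→{3,8}; (5,6)→{2,6}; (6,9)→{6,9}; (7,3)→{1,3,5}; (8,5)→{4,5,6}. Safe: 7. Place at column 7.
Columns [1, 4, 2, 8, 6, 9, 3, 5, 7], r−c [0, -2, 1, -4, -1, -3, 4, 3, 2], r+c [2, 6, 5, 12, 11, 15, 10, 13, 16] are all distinct, so no two queens attack.

(1,1) (2,4) (3,2) (4,8) (5,6) (6,9) (7,3) (8,5) (9,7)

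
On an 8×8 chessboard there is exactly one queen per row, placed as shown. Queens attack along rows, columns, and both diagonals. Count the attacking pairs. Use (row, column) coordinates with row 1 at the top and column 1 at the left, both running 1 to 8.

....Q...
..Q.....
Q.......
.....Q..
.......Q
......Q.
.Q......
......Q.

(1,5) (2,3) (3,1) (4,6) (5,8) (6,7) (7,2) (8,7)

3

Same column: (6,7)–(8,7) (column 7).
Same diagonal: (2,3)–(6,7) (|2−6| = |3−7| = 4); (5,8)–(6,7) (|5−6| = |8−7| = 1).
Total attacking pairs: 3.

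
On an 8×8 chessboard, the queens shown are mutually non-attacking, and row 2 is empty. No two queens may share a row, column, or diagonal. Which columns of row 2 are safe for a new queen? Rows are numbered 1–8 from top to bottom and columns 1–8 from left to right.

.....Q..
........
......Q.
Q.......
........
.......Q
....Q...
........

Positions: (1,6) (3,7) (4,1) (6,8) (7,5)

columns 2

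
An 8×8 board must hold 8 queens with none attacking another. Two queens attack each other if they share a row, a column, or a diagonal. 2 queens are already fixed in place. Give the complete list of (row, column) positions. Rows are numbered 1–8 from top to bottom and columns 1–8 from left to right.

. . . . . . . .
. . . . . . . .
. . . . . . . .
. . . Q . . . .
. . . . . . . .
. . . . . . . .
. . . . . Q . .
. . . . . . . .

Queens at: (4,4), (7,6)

(1,5) (2,3) (3,8) (4,4) (5,7) (6,1) (7,6) (8,2)

Row 1: attacked by (4,4)→{1,4,7}; (7,6)→{6}. Safe: 2, 3, 5, 8. Place at column 5.
Row 2: attacked by (1,5)→{4,5,6}; (4,4)→{2,4,6}; (7,6)→{1,6}. Safe: 3, 7, 8. Place at column 3.
Row 3: attacked by (1,5)→{3,5,7}; (2,3)→{2,3,4}; (4,4)→{3,4,5}; (7,6)→{2,6}. Safe: 1, 8. Place at column 8.
Row 5: attacked by (1,5)→{1,5}; (2,3)→{3,6}; (3,8)→{6,8}; (4,4)→{3,4,5}; (7,6)→{4,6,8}. Safe: 2, 7. Place at column 7.
Row 6: attacked by (1,5)→{5}; (2,3)→{3,7}; (3,8)→{5,8}; (4,4)→{2,4,6}; (5,7)→{6,7,8}; (7,6)→{5,6,7}. Safe: 1. Place at column 1.
Row 8: attacked by (1,5)→{5}; (2,3)→{3}; (3,8)→{3,8}; (4,4)→{4,8}; (5,7)→{4,7}; (6,1)→{1,3}; (7,6)→{5,6,7}. Safe: 2. Place at column 2.
Columns [5, 3, 8, 4, 7, 1, 6, 2], r−c [-4, -1, -5, 0, -2, 5, 1, 6], r+c [6, 5, 11, 8, 12, 7, 13, 10] are all distinct, so no two queens attack.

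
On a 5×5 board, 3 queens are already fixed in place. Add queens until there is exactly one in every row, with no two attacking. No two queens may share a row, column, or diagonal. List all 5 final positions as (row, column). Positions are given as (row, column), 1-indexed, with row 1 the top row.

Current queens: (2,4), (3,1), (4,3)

Row 1: attacked by (2,4)→{3,4,5}; (3,1)→{1,3}; (4,3)→{3}. Safe: 2. Place at column 2.
Row 5: attacked by (1,2)→{2}; (2,4)→{1,4}; (3,1)→{1,3}; (4,3)→{2,3,4}. Safe: 5. Place at column 5.
Columns [2, 4, 1, 3, 5], r−c [-1, -2, 2, 1, 0], r+c [3, 6, 4, 7, 10] are all distinct, so no two queens attack.

(1,2) (2,4) (3,1) (4,3) (5,5)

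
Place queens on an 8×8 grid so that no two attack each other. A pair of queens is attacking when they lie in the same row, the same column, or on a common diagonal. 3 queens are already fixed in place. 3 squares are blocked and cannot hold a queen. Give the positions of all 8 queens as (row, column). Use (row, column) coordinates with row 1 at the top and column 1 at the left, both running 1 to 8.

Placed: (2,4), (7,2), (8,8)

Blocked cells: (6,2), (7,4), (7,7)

(1,6) (2,4) (3,7) (4,1) (5,3) (6,5) (7,2) (8,8)

Row 1: attacked by (2,4)→{3,4,5}; (7,2)→{2,8}; (8,8)→{1,8}. Safe: 6, 7. Place at column 6.
Row 3: attacked by (1,6)→{4,6,8}; (2,4)→{3,4,5}; (7,2)→{2,6}; (8,8)→{3,8}. Safe: 1, 7. Place at column 7.
Row 4: attacked by (1,6)→{3,6}; (2,4)→{2,4,6}; (3,7)→{6,7,8}; (7,2)→{2,5}; (8,8)→{4,8}. Safe: 1. Place at column 1.
Row 5: attacked by (1,6)→{2,6}; (2,4)→{1,4,7}; (3,7)→{5,7}; (4,1)→{1,2}; (7,2)→{2,4}; (8,8)→{5,8}. Safe: 3. Place at column 3.
Row 6: attacked by (1,6)→{1,6}; (2,4)→{4,8}; (3,7)→{4,7}; (4,1)→{1,3}; (5,3)→{2,3,4}; (7,2)→{1,2,3}; (8,8)→{6,8}. Blocked: 2. Safe: 5. Place at column 5.
Columns [6, 4, 7, 1, 3, 5, 2, 8], r−c [-5, -2, -4, 3, 2, 1, 5, 0], r+c [7, 6, 10, 5, 8, 11, 9, 16] are all distinct, so no two queens attack.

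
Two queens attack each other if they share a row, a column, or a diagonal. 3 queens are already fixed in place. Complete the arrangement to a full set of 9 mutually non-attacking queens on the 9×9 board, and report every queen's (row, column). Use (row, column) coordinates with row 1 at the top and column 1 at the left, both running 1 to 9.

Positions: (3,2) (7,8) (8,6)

Row 1: attacked by (3,2)→{2,4}; (7,8)→{2,8}; (8,6)→{6}. Safe: 1, 3, 5, 7, 9. Place at column 5.
Row 2: attacked by (1,5)→{4,5,6}; (3,2)→{1,2,3}; (7,8)→{3,8}; (8,6)→{6}. Safe: 7, 9. Place at column 9.
Row 4: attacked by (1,5)→{2,5,8}; (2,9)→{7,9}; (3,2)→{1,2,3}; (7,8)→{5,8}; (8,6)→{2,6}. Safe: 4. Place at column 4.
Row 5: attacked by (1,5)→{1,5,9}; (2,9)→{6,9}; (3,2)→{2,4}; (4,4)→{3,4,5}; (7,8)→{6,8}; (8,6)→{3,6,9}. Safe: 7. Place at column 7.
Row 6: attacked by (1,5)→{5}; (2,9)→{5,9}; (3,2)→{2,5}; (4,4)→{2,4,6}; (5,7)→{6,7,8}; (7,8)→{7,8,9}; (8,6)→{4,6,8}. Safe: 1, 3. Place at column 3.
Row 9: attacked by (1,5)→{5}; (2,9)→{2,9}; (3,2)→{2,8}; (4,4)→{4,9}; (5,7)→{3,7}; (6,3)→{3,6}; (7,8)→{6,8}; (8,6)→{5,6,7}. Safe: 1. Place at column 1.
Columns [5, 9, 2, 4, 7, 3, 8, 6, 1], r−c [-4, -7, 1, 0, -2, 3, -1, 2, 8], r+c [6, 11, 5, 8, 12, 9, 15, 14, 10] are all distinct, so no two queens attack.

(1,5) (2,9) (3,2) (4,4) (5,7) (6,3) (7,8) (8,6) (9,1)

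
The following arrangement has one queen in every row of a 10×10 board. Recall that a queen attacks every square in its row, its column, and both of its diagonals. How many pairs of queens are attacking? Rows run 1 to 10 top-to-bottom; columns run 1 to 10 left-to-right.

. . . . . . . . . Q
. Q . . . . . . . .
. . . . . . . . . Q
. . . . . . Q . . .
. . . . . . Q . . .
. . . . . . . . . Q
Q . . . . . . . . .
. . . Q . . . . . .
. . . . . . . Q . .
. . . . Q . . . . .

6

Same column: (1,10)–(3,10) (column 10); (1,10)–(6,10) (column 10); (3,10)–(6,10) (column 10); (4,7)–(5,7) (column 7).
Same diagonal: (1,10)–(4,7) (|1−4| = |10−7| = 3); (5,7)–(8,4) (|5−8| = |7−4| = 3).
Total attacking pairs: 6.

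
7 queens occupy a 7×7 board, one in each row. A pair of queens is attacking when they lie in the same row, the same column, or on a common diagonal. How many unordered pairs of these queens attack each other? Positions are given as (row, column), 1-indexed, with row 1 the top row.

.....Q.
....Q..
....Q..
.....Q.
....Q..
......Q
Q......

8

Same column: (1,6)–(4,6) (column 6); (2,5)–(3,5) (column 5); (2,5)–(5,5) (column 5); (3,5)–(5,5) (column 5).
Same diagonal: (1,6)–(2,5) (|1−2| = |6−5| = 1); (3,5)–(4,6) (|3−4| = |5−6| = 1); (3,5)–(7,1) (|3−7| = |5−1| = 4); (4,6)–(5,5) (|4−5| = |6−5| = 1).
Total attacking pairs: 8.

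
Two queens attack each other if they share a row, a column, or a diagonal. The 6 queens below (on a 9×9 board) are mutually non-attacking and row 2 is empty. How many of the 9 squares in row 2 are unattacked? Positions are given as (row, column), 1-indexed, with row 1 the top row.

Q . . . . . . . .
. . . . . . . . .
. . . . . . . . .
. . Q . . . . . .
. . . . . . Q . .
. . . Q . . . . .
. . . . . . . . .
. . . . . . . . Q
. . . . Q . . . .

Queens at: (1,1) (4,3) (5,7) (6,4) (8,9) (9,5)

1

(1,1) attacks row 2 at column 1 and diagonals 2.
(4,3) attacks row 2 at column 3 and diagonals 1, 5.
(5,7) attacks row 2 at column 7 and diagonals 4.
(6,4) attacks row 2 at column 4 and diagonals 8.
(8,9) attacks row 2 at column 9 and diagonals 3.
(9,5) attacks row 2 at column 5.
Attacked columns: {1, 2, 3, 4, 5, 7, 8, 9}. Safe: {6}.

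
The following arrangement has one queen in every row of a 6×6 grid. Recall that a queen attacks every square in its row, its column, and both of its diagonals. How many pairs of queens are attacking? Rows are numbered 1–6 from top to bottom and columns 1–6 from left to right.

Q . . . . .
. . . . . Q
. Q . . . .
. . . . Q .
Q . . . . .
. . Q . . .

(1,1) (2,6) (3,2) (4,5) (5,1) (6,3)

2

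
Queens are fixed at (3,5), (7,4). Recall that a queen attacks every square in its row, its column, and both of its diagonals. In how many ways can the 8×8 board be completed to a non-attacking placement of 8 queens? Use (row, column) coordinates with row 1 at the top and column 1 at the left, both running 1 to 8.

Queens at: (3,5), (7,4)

Branch on row 1: col 1 → 0; col 2 → 0; col 6 → 0; col 8 → 1.
Sum: 0 + 0 + 0 + 1 = 1.

1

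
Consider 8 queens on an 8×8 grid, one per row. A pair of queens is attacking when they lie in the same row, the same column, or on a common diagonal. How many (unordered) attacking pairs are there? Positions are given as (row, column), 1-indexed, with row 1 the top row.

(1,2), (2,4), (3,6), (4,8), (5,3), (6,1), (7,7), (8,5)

All columns are distinct and no two queens satisfy |Δrow| = |Δcol|, so no pair attacks.

0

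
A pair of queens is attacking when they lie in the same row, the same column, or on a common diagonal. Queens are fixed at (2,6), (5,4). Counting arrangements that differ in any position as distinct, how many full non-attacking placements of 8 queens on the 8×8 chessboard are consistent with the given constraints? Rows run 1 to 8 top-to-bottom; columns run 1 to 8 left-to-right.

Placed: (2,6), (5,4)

Branch on row 1: col 1 → 0; col 2 → 1; col 3 → 2.
Sum: 0 + 1 + 2 = 3.

3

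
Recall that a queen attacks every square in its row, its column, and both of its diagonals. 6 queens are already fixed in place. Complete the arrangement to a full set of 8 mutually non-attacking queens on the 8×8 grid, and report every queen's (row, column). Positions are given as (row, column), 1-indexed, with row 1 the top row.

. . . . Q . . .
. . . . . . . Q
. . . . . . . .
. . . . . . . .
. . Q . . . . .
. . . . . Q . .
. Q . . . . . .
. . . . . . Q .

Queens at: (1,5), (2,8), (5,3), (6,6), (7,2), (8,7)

Row 3: attacked by (1,5)→{3,5,7}; (2,8)→{7,8}; (5,3)→{1,3,5}; (6,6)→{3,6}; (7,2)→{2,6}; (8,7)→{2,7}. Safe: 4. Place at column 4.
Row 4: attacked by (1,5)→{2,5,8}; (2,8)→{6,8}; (3,4)→{3,4,5}; (5,3)→{2,3,4}; (6,6)→{4,6,8}; (7,2)→{2,5}; (8,7)→{3,7}. Safe: 1. Place at column 1.
Columns [5, 8, 4, 1, 3, 6, 2, 7], r−c [-4, -6, -1, 3, 2, 0, 5, 1], r+c [6, 10, 7, 5, 8, 12, 9, 15] are all distinct, so no two queens attack.

(1,5) (2,8) (3,4) (4,1) (5,3) (6,6) (7,2) (8,7)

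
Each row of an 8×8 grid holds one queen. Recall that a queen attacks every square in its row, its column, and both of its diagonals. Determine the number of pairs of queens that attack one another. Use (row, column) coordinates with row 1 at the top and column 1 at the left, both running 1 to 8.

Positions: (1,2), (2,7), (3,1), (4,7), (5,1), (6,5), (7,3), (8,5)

5

Same column: (2,7)–(4,7) (column 7); (3,1)–(5,1) (column 1); (6,5)–(8,5) (column 5).
Same diagonal: (4,7)–(6,5) (|4−6| = |7−5| = 2); (5,1)–(7,3) (|5−7| = |1−3| = 2).
Total attacking pairs: 5.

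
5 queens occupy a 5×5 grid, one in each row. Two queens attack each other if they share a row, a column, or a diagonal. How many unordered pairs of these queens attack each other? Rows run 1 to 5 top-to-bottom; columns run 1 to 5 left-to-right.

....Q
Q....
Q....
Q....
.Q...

4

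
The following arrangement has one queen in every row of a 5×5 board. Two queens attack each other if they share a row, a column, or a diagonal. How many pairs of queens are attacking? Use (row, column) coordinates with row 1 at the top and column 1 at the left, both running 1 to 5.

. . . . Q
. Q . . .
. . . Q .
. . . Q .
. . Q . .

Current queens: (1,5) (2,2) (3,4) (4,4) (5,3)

3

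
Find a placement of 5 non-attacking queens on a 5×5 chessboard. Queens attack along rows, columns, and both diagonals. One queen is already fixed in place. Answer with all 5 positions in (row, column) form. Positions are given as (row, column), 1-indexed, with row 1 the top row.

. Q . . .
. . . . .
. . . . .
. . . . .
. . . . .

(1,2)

Row 2: attacked by (1,2)→{1,2,3}. Safe: 4, 5. Place at column 4.
Row 3: attacked by (1,2)→{2,4}; (2,4)→{3,4,5}. Safe: 1. Place at column 1.
Row 4: attacked by (1,2)→{2,5}; (2,4)→{2,4}; (3,1)→{1,2}. Safe: 3. Place at column 3.
Row 5: attacked by (1,2)→{2}; (2,4)→{1,4}; (3,1)→{1,3}; (4,3)→{2,3,4}. Safe: 5. Place at column 5.
Columns [2, 4, 1, 3, 5], r−c [-1, -2, 2, 1, 0], r+c [3, 6, 4, 7, 10] are all distinct, so no two queens attack.

(1,2) (2,4) (3,1) (4,3) (5,5)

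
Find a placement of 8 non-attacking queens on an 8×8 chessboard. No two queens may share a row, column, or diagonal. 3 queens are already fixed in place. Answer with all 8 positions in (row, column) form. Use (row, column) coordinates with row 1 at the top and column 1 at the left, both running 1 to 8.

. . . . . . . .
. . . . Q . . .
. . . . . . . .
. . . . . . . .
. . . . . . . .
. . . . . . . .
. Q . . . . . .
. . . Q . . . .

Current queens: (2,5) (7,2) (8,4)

(1,1) (2,5) (3,8) (4,6) (5,3) (6,7) (7,2) (8,4)

Row 1: attacked by (2,5)→{4,5,6}; (7,2)→{2,8}; (8,4)→{4}. Safe: 1, 3, 7. Place at column 1.
Row 3: attacked by (1,1)→{1,3}; (2,5)→{4,5,6}; (7,2)→{2,6}; (8,4)→{4}. Safe: 7, 8. Place at column 8.
Row 4: attacked by (1,1)→{1,4}; (2,5)→{3,5,7}; (3,8)→{7,8}; (7,2)→{2,5}; (8,4)→{4,8}. Safe: 6. Place at column 6.
Row 5: attacked by (1,1)→{1,5}; (2,5)→{2,5,8}; (3,8)→{6,8}; (4,6)→{5,6,7}; (7,2)→{2,4}; (8,4)→{1,4,7}. Safe: 3. Place at column 3.
Row 6: attacked by (1,1)→{1,6}; (2,5)→{1,5}; (3,8)→{5,8}; (4,6)→{4,6,8}; (5,3)→{2,3,4}; (7,2)→{1,2,3}; (8,4)→{2,4,6}. Safe: 7. Place at column 7.
Columns [1, 5, 8, 6, 3, 7, 2, 4], r−c [0, -3, -5, -2, 2, -1, 5, 4], r+c [2, 7, 11, 10, 8, 13, 9, 12] are all distinct, so no two queens attack.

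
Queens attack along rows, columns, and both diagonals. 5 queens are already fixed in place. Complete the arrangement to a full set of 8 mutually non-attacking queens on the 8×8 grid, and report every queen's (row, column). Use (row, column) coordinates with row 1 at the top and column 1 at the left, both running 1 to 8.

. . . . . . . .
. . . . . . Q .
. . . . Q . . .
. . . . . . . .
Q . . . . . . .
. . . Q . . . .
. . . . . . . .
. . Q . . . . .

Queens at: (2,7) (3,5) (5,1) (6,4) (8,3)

Row 1: attacked by (2,7)→{6,7,8}; (3,5)→{3,5,7}; (5,1)→{1,5}; (6,4)→{4}; (8,3)→{3}. Safe: 2. Place at column 2.
Row 4: attacked by (1,2)→{2,5}; (2,7)→{5,7}; (3,5)→{4,5,6}; (5,1)→{1,2}; (6,4)→{2,4,6}; (8,3)→{3,7}. Safe: 8. Place at column 8.
Row 7: attacked by (1,2)→{2,8}; (2,7)→{2,7}; (3,5)→{1,5}; (4,8)→{5,8}; (5,1)→{1,3}; (6,4)→{3,4,5}; (8,3)→{2,3,4}. Safe: 6. Place at column 6.
Columns [2, 7, 5, 8, 1, 4, 6, 3], r−c [-1, -5, -2, -4, 4, 2, 1, 5], r+c [3, 9, 8, 12, 6, 10, 13, 11] are all distinct, so no two queens attack.

(1,2) (2,7) (3,5) (4,8) (5,1) (6,4) (7,6) (8,3)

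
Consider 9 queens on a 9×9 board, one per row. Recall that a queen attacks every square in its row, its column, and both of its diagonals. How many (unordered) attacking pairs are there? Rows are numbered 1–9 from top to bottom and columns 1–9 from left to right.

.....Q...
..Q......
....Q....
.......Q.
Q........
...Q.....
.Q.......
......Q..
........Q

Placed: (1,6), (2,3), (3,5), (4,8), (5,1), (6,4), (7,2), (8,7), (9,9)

All columns are distinct and no two queens satisfy |Δrow| = |Δcol|, so no pair attacks.

0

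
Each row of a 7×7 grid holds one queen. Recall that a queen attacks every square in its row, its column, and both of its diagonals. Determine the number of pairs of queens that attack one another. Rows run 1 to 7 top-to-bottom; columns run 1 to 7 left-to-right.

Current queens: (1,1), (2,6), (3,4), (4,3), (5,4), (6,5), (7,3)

6

Same column: (3,4)–(5,4) (column 4); (4,3)–(7,3) (column 3).
Same diagonal: (3,4)–(4,3) (|3−4| = |4−3| = 1); (4,3)–(5,4) (|4−5| = |3−4| = 1); (4,3)–(6,5) (|4−6| = |3−5| = 2); (5,4)–(6,5) (|5−6| = |4−5| = 1).
Total attacking pairs: 6.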